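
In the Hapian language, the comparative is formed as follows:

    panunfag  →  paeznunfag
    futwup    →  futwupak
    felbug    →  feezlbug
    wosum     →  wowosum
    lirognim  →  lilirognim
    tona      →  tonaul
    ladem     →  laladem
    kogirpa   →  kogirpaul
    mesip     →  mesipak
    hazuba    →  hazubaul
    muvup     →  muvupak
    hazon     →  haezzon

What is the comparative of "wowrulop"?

wowrulopak

"wowrulop" ends in -p. The stems ending in -p (futwup → futwupak, muvup → muvupak, mesip → mesipak) add -ak.
The other patterns: stems ending in -a add -ul; stems ending in -m repeat the first consonant+vowel as a prefix; stems ending in -g or -n insert -ez- after the first vowel.
So wowrulop → wowrulopak.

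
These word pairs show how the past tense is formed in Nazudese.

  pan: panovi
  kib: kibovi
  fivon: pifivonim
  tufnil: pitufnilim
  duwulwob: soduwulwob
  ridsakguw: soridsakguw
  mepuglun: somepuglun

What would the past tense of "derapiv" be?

soderapiv

"derapiv" has 3 vowels. The stems with 3 vowels (duwulwob → soduwulwob, ridsakguw → soridsakguw, mepuglun → somepuglun) add the prefix so-.
So derapiv → soderapiv.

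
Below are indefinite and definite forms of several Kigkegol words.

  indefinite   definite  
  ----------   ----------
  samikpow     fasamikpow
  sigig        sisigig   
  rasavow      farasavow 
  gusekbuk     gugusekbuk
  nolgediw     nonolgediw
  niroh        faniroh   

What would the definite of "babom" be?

nolgediw and rasavow both end in -w yet inflect differently (nonolgediw, farasavow), so the final letter is not what conditions the rule; the last vowel is.
"babom" has last vowel 'o'. The stems whose last vowel is 'o' (rasavow → farasavow, niroh → faniroh, samikpow → fasamikpow) add the prefix fa-.
So babom → fababom.

fababom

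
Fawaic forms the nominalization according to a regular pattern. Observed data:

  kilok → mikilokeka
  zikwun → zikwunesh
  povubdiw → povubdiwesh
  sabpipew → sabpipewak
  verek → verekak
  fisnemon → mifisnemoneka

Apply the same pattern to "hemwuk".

kilok and verek both end in -k yet inflect differently (mikilokeka, verekak), so the final letter is not what conditions the rule; the last vowel is.
"hemwuk" has last vowel 'u'. The one such stem in the data (zikwun → zikwunesh) adds -esh, so the same rule applies.
So hemwuk → hemwukesh.

hemwukesh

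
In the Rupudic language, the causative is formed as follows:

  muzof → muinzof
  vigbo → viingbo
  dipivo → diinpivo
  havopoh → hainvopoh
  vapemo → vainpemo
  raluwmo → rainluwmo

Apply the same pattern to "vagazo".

vaingazo

Every pair shown (muzof → muinzof, vigbo → viingbo, dipivo → diinpivo, …) follows the same rule: insert -in- after the first vowel.
So vagazo → vaingazo.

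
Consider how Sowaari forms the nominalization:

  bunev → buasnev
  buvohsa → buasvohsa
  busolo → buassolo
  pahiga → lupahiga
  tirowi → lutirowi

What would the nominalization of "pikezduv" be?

buvohsa and pahiga both end in -a yet inflect differently (buasvohsa, lupahiga), so the final letter is not what conditions the rule; the first letter is.
"pikezduv" begins with p-. The one such stem in the data (pahiga → lupahiga) adds the prefix lu-, so the same rule applies.
The other pattern: stems beginning with b- insert -as- after the first vowel.
So pikezduv → lupikezduv.

lupikezduv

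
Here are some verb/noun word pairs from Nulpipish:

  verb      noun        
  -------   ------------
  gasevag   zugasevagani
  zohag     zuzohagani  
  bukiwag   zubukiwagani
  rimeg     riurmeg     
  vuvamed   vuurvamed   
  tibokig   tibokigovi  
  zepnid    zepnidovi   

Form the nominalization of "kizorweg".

gasevag and rimeg both end in -g yet inflect differently (zugasevagani, riurmeg), so the final letter is not what conditions the rule; the last vowel is.
"kizorweg" has last vowel 'e'. The stems whose last vowel is 'e' (rimeg → riurmeg, vuvamed → vuurvamed) insert -ur- after the first vowel.
The other patterns: stems whose last vowel is 'a' add zu- … -ani around the stem; stems whose last vowel is 'i' add -ovi.
So kizorweg → kiurzorweg.

kiurzorweg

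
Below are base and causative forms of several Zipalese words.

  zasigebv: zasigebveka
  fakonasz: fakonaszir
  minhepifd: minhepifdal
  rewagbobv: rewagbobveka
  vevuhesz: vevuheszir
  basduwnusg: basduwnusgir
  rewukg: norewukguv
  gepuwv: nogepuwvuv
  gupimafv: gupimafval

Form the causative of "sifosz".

sifoszir

gupimafv and zasigebv both end in -v yet inflect differently (gupimafval, zasigebveka), so the final letter is not what conditions the rule; the second-to-last letter is.
"sifosz" has second-to-last letter 's'. The stems whose second-to-last letter is 's' (basduwnusg → basduwnusgir, vevuhesz → vevuheszir, fakonasz → fakonaszir) add -ir.
So sifosz → sifoszir.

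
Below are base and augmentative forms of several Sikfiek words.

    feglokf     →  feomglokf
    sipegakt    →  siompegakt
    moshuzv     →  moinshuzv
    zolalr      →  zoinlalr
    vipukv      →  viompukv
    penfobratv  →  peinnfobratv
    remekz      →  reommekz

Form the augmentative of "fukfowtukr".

"fukfowtukr" has second-to-last letter 'k'. The stems whose second-to-last letter is 'k' (feglokf → feomglokf, sipegakt → siompegakt, remekz → reommekz) insert -om- after the first vowel.
So fukfowtukr → fuomkfowtukr.

fuomkfowtukr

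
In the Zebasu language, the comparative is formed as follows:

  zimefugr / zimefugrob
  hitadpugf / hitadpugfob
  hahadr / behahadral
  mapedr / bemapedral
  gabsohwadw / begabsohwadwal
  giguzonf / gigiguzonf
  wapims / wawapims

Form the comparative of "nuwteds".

benuwtedsal

zimefugr and hahadr both end in -r yet inflect differently (zimefugrob, behahadral), so the final letter is not what conditions the rule; the second-to-last letter is.
"nuwteds" has second-to-last letter 'd'. The stems whose second-to-last letter is 'd' (hahadr → behahadral, mapedr → bemapedral, gabsohwadw → begabsohwadwal) add be- … -al around the stem.
The other patterns: stems whose second-to-last letter is 'g' add -ob; stems whose second-to-last letter is 'm' or 'n' repeat the first consonant+vowel as a prefix.
So nuwteds → benuwtedsal.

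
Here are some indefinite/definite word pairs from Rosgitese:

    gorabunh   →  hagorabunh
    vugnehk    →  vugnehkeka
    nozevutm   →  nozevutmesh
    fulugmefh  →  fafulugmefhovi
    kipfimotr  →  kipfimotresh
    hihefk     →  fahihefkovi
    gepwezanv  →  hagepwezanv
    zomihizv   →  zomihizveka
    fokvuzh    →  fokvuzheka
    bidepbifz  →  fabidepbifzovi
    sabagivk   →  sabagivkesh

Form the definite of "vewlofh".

hihefk and sabagivk both end in -k yet inflect differently (fahihefkovi, sabagivkesh), so the final letter is not what conditions the rule; the second-to-last letter is.
"vewlofh" has second-to-last letter 'f'. The stems whose second-to-last letter is 'f' (bidepbifz → fabidepbifzovi, hihefk → fahihefkovi, fulugmefh → fafulugmefhovi) add fa- … -ovi around the stem.
So vewlofh → favewlofhovi.

favewlofhovi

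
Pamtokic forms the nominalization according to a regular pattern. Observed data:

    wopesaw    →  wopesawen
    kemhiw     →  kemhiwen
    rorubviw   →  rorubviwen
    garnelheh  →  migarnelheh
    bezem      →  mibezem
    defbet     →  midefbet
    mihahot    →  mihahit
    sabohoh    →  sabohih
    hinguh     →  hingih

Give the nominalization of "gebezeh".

migebezeh

defbet and mihahot both end in -t yet inflect differently (midefbet, mihahit), so the final letter is not what conditions the rule; the last vowel is.
"gebezeh" has last vowel 'e'. The stems whose last vowel is 'e' (garnelheh → migarnelheh, bezem → mibezem, defbet → midefbet) add the prefix mi-.
So gebezeh → migebezeh.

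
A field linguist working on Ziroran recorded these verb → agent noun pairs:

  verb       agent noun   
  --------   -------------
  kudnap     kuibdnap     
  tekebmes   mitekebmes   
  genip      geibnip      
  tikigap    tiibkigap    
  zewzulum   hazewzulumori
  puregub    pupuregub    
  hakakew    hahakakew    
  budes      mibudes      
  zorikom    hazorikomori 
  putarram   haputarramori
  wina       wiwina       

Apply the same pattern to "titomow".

tititomow

tikigap and putarram both have last vowel 'a' yet inflect differently (tiibkigap, haputarramori), so the last vowel is not what conditions the rule; the final letter is.
"titomow" ends in -w. The one such stem in the data (hakakew → hahakakew) repeats the first consonant+vowel as a prefix (as do puregub, wina), so the same rule applies.
The other patterns: stems ending in -s add the prefix mi-; stems ending in -p insert -ib- after the first vowel; stems ending in -m add ha- … -ori around the stem.
So titomow → tititomow.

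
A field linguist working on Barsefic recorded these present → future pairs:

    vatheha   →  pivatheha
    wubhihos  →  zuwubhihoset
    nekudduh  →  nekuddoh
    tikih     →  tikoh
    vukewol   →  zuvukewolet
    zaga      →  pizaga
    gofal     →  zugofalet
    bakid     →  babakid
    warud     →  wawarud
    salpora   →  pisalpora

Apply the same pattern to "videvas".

zuvidevaset

"videvas" ends in -s. The one such stem in the data (wubhihos → zuwubhihoset) adds zu- … -et around the stem, so the same rule applies.
The other patterns: stems ending in -h change the last vowel to 'o'; stems ending in -d repeat the first consonant+vowel as a prefix; stems ending in -a add the prefix pi-.
So videvas → zuvidevaset.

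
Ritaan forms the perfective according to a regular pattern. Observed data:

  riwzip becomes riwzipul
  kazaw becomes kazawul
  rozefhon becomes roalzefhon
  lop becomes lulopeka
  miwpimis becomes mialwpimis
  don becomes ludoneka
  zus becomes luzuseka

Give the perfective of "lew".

luleweka

"lew" has 1 vowel. The stems with 1 vowel (zus → luzuseka, lop → lulopeka, don → ludoneka) add lu- … -eka around the stem.
The other patterns: stems with 2 vowels add -ul; stems with 3 vowels insert -al- after the first vowel.
So lew → luleweka.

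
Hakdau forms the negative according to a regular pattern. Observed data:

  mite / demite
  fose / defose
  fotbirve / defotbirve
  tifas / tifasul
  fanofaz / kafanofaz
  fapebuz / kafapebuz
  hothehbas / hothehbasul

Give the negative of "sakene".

desakene

"sakene" ends in -e. The stems ending in -e (fotbirve → defotbirve, mite → demite, fose → defose) add the prefix de-.
The other patterns: stems ending in -s add -ul; stems ending in -z add the prefix ka-.
So sakene → desakene.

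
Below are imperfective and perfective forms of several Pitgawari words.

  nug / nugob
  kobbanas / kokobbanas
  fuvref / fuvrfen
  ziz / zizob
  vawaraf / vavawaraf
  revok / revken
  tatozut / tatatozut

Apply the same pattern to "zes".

fuvref and vawaraf both end in -f yet inflect differently (fuvrfen, vavawaraf), so the final letter is not what conditions the rule; the number of vowels is.
"zes" has 1 vowel. The stems with 1 vowel (nug → nugob, ziz → zizob) add -ob.
The other patterns: stems with 2 vowels delete the last vowel and add -en; stems with 3 vowels repeat the first consonant+vowel as a prefix.
So zes → zesob.

zesob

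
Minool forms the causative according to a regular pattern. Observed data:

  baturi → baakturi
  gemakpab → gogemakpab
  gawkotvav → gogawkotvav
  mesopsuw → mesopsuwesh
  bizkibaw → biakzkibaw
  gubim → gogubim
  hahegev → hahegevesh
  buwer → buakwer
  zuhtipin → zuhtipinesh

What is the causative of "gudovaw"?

"gudovaw" begins with g-. The stems beginning with g- (gemakpab → gogemakpab, gawkotvav → gogawkotvav, gubim → gogubim) add the prefix go-.
The other patterns: stems beginning with b- insert -ak- after the first vowel; stems beginning with h-, m- or z- add -esh.
So gudovaw → gogudovaw.

gogudovaw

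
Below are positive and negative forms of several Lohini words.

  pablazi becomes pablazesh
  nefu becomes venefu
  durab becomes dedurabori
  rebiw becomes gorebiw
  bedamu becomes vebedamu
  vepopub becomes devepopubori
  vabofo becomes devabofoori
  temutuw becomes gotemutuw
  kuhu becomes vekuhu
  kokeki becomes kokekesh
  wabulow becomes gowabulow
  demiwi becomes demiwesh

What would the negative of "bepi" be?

demiwi and rebiw both have last vowel 'i' yet inflect differently (demiwesh, gorebiw), so the last vowel is not what conditions the rule; the final letter is.
"bepi" ends in -i. The stems ending in -i (demiwi → demiwesh, pablazi → pablazesh, kokeki → kokekesh) drop the final letter and add -esh.
The other patterns: stems ending in -w add the prefix go-; stems ending in -u add the prefix ve-; stems ending in -b or -o add de- … -ori around the stem.
So bepi → bepesh.

bepesh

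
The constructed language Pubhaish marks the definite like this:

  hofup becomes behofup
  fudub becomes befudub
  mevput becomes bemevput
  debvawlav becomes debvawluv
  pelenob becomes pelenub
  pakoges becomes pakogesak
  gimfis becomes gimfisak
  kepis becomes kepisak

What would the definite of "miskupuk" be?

fudub and pelenob both end in -b yet inflect differently (befudub, pelenub), so the final letter is not what conditions the rule; the last vowel is.
"miskupuk" has last vowel 'u'. The stems whose last vowel is 'u' (hofup → behofup, fudub → befudub, mevput → bemevput) add the prefix be-.
So miskupuk → bemiskupuk.

bemiskupuk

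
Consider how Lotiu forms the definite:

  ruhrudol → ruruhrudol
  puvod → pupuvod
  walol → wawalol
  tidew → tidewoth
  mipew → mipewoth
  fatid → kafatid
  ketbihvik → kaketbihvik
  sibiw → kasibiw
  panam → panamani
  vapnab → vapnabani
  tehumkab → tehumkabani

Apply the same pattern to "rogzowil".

puvod and fatid both end in -d yet inflect differently (pupuvod, kafatid), so the final letter is not what conditions the rule; the last vowel is.
"rogzowil" has last vowel 'i'. The stems whose last vowel is 'i' (fatid → kafatid, ketbihvik → kaketbihvik, sibiw → kasibiw) add the prefix ka-.
So rogzowil → karogzowil.

karogzowil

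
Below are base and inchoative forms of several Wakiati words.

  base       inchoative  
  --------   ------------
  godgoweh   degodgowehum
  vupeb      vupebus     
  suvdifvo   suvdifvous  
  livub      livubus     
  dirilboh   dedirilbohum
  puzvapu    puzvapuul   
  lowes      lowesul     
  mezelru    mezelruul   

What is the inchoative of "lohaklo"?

dirilboh and suvdifvo both have last vowel 'o' yet inflect differently (dedirilbohum, suvdifvous), so the last vowel is not what conditions the rule; the final letter is.
"lohaklo" ends in -o. The one such stem in the data (suvdifvo → suvdifvous) adds -us, so the same rule applies.
So lohaklo → lohaklous.

lohaklous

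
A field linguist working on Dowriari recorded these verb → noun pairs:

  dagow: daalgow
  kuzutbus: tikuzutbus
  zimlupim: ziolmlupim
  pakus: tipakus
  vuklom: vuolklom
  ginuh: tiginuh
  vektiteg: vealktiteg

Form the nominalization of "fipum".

fiolpum

vuklom and dagow both have last vowel 'o' yet inflect differently (vuolklom, daalgow), so the last vowel is not what conditions the rule; the final letter is.
"fipum" ends in -m. The stems ending in -m (vuklom → vuolklom, zimlupim → ziolmlupim) insert -ol- after the first vowel.
So fipum → fiolpum.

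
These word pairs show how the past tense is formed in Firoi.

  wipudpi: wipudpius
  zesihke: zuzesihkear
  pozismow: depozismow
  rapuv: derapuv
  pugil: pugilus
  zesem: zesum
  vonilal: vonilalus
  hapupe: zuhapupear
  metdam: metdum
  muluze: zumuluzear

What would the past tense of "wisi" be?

wisius

metdam and vonilal both have last vowel 'a' yet inflect differently (metdum, vonilalus), so the last vowel is not what conditions the rule; the final letter is.
"wisi" ends in -i. The one such stem in the data (wipudpi → wipudpius) adds -us, so the same rule applies.
So wisi → wisius.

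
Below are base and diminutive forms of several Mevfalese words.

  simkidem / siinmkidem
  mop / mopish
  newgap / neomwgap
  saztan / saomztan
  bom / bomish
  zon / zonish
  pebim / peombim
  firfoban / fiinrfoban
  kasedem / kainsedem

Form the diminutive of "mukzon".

"mukzon" has 2 vowels. The stems with 2 vowels (pebim → peombim, newgap → neomwgap, saztan → saomztan) insert -om- after the first vowel.
So mukzon → muomkzon.

muomkzon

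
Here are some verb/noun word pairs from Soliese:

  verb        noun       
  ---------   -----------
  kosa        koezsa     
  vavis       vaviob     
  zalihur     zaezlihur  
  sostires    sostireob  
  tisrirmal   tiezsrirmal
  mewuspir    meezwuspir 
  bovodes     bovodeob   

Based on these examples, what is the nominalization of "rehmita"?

reezhmita

"rehmita" ends in -a. The one such stem in the data (kosa → koezsa) inserts -ez- after the first vowel (as do mewuspir, tisrirmal), so the same rule applies.
So rehmita → reezhmita.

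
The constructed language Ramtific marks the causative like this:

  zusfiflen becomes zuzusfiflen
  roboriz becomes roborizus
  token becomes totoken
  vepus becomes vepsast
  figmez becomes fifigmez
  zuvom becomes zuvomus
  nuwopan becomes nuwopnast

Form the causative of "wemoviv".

wemovivus

"wemoviv" has last vowel 'i'. The one such stem in the data (roboriz → roborizus) adds -us, so the same rule applies.
So wemoviv → wemovivus.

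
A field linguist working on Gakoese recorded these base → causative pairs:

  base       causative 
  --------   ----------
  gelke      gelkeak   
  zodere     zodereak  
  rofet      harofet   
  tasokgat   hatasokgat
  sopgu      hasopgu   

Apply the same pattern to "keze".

kezeak

zodere and rofet both have last vowel 'e' yet inflect differently (zodereak, harofet), so the last vowel is not what conditions the rule; the final letter is.
"keze" ends in -e. The stems ending in -e (zodere → zodereak, gelke → gelkeak) add -ak.
So keze → kezeak.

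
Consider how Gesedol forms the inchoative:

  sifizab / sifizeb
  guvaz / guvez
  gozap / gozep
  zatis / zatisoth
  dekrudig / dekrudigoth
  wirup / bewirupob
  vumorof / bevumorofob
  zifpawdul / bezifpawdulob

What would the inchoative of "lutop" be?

belutopob

gozap and wirup both end in -p yet inflect differently (gozep, bewirupob), so the final letter is not what conditions the rule; the last vowel is.
"lutop" has last vowel 'o'. The one such stem in the data (vumorof → bevumorofob) adds be- … -ob around the stem, so the same rule applies.
The other patterns: stems whose last vowel is 'a' change the last vowel to 'e'; stems whose last vowel is 'i' add -oth.
So lutop → belutopob.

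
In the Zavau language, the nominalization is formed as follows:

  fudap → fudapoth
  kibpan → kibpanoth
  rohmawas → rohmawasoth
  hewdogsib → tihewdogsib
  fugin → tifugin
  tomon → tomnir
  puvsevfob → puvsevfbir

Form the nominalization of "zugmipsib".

tizugmipsib

kibpan and fugin both end in -n yet inflect differently (kibpanoth, tifugin), so the final letter is not what conditions the rule; the last vowel is.
"zugmipsib" has last vowel 'i'. The stems whose last vowel is 'i' (hewdogsib → tihewdogsib, fugin → tifugin) add the prefix ti-.
So zugmipsib → tizugmipsib.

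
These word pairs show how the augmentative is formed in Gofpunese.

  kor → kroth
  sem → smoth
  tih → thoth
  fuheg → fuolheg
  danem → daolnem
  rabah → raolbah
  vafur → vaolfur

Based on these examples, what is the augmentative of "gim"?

gmoth

"gim" has 1 vowel. The stems with 1 vowel (kor → kroth, sem → smoth, tih → thoth) delete the last vowel and add -oth.
So gim → gmoth.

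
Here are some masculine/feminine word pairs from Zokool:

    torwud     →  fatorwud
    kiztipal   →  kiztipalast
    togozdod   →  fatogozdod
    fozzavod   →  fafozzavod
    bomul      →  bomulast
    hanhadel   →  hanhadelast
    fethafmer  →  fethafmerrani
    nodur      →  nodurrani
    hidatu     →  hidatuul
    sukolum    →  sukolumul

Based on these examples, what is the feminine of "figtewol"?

figtewolast

hidatu and torwud both have last vowel 'u' yet inflect differently (hidatuul, fatorwud), so the last vowel is not what conditions the rule; the final letter is.
"figtewol" ends in -l. The stems ending in -l (bomul → bomulast, hanhadel → hanhadelast, kiztipal → kiztipalast) add -ast.
The other patterns: stems ending in -m or -u add -ul; stems ending in -d add the prefix fa-; stems ending in -r double the final consonant and add -ani.
So figtewol → figtewolast.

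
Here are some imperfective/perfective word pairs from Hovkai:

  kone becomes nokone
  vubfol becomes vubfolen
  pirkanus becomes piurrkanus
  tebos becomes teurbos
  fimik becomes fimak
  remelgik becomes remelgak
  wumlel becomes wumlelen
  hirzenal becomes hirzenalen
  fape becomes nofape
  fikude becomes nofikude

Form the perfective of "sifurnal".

sifurnalen

"sifurnal" ends in -l. The stems ending in -l (hirzenal → hirzenalen, wumlel → wumlelen, vubfol → vubfolen) add -en.
The other patterns: stems ending in -k change the last vowel to 'a'; stems ending in -e add the prefix no-; stems ending in -s insert -ur- after the first vowel.
So sifurnal → sifurnalen.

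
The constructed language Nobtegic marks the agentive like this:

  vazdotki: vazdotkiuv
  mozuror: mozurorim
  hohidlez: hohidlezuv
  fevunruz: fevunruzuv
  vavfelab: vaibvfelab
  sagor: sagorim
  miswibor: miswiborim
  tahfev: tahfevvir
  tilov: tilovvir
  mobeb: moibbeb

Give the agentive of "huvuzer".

tahfev and mobeb both have last vowel 'e' yet inflect differently (tahfevvir, moibbeb), so the last vowel is not what conditions the rule; the final letter is.
"huvuzer" ends in -r. The stems ending in -r (mozuror → mozurorim, sagor → sagorim, miswibor → miswiborim) add -im.
The other patterns: stems ending in -v double the final consonant and add -ir; stems ending in -b insert -ib- after the first vowel; stems ending in -i or -z add -uv.
So huvuzer → huvuzerim.

huvuzerim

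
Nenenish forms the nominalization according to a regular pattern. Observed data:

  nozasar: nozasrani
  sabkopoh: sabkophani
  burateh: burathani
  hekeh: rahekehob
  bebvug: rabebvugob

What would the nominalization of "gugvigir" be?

gugvigrani

hekeh and sabkopoh both end in -h yet inflect differently (rahekehob, sabkophani), so the final letter is not what conditions the rule; the number of vowels is.
"gugvigir" has 3 vowels. The stems with 3 vowels (sabkopoh → sabkophani, nozasar → nozasrani, burateh → burathani) delete the last vowel and add -ani.
The other pattern: stems with 2 vowels add ra- … -ob around the stem.
So gugvigir → gugvigrani.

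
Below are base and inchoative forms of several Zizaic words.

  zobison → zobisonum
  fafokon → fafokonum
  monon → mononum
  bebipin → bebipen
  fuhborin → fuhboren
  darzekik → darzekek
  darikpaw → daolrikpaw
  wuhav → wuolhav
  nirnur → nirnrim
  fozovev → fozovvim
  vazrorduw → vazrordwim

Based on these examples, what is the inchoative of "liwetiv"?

liwetev

zobison and bebipin both end in -n yet inflect differently (zobisonum, bebipen), so the final letter is not what conditions the rule; the last vowel is.
"liwetiv" has last vowel 'i'. The stems whose last vowel is 'i' (bebipin → bebipen, fuhborin → fuhboren, darzekik → darzekek) change the last vowel to 'e'.
So liwetiv → liwetev.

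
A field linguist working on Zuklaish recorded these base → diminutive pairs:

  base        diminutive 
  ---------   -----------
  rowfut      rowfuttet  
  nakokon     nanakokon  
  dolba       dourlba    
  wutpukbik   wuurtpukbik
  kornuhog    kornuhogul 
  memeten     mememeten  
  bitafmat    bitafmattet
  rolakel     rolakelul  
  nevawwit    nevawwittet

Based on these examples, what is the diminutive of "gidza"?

kornuhog and nakokon both have last vowel 'o' yet inflect differently (kornuhogul, nanakokon), so the last vowel is not what conditions the rule; the final letter is.
"gidza" ends in -a. The one such stem in the data (dolba → dourlba) inserts -ur- after the first vowel (as does wutpukbik), so the same rule applies.
The other patterns: stems ending in -g or -l add -ul; stems ending in -t double the final consonant and add -et; stems ending in -n repeat the first consonant+vowel as a prefix.
So gidza → giurdza.

giurdza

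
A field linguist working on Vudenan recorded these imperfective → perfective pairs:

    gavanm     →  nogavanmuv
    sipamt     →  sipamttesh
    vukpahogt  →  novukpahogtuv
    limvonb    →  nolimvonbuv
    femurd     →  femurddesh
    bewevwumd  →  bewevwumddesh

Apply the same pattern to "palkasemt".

"palkasemt" has second-to-last letter 'm'. The stems whose second-to-last letter is 'm' (bewevwumd → bewevwumddesh, sipamt → sipamttesh) double the final consonant and add -esh.
The other pattern: stems whose second-to-last letter is 'g' or 'n' add no- … -uv around the stem.
So palkasemt → palkasemttesh.

palkasemttesh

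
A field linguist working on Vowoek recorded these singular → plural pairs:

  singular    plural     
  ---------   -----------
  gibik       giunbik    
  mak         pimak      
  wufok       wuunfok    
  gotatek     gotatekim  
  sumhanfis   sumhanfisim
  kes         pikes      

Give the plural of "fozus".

founzus

mak and wufok both end in -k yet inflect differently (pimak, wuunfok), so the final letter is not what conditions the rule; the number of vowels is.
"fozus" has 2 vowels. The stems with 2 vowels (wufok → wuunfok, gibik → giunbik) insert -un- after the first vowel.
The other patterns: stems with 1 vowel add the prefix pi-; stems with 3 vowels add -im.
So fozus → founzus.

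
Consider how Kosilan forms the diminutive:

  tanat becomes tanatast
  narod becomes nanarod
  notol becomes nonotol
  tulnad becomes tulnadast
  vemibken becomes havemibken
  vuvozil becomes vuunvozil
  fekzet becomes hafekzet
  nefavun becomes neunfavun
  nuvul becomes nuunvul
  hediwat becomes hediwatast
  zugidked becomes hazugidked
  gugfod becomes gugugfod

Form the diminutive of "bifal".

nefavun and vemibken both end in -n yet inflect differently (neunfavun, havemibken), so the final letter is not what conditions the rule; the last vowel is.
"bifal" has last vowel 'a'. The stems whose last vowel is 'a' (tanat → tanatast, tulnad → tulnadast, hediwat → hediwatast) add -ast.
The other patterns: stems whose last vowel is 'i' or 'u' insert -un- after the first vowel; stems whose last vowel is 'e' add the prefix ha-; stems whose last vowel is 'o' repeat the first consonant+vowel as a prefix.
So bifal → bifalast.

bifalast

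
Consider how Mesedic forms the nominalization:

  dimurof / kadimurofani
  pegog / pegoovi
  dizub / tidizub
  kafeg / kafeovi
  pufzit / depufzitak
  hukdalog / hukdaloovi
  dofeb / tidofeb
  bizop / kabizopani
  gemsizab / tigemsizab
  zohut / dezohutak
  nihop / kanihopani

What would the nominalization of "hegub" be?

tihegub

kafeg and dofeb both have last vowel 'e' yet inflect differently (kafeovi, tidofeb), so the last vowel is not what conditions the rule; the final letter is.
"hegub" ends in -b. The stems ending in -b (dofeb → tidofeb, dizub → tidizub, gemsizab → tigemsizab) add the prefix ti-.
So hegub → tihegub.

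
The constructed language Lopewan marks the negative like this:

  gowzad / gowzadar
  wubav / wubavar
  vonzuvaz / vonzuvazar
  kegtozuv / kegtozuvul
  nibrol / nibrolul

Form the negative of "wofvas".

wubav and kegtozuv both end in -v yet inflect differently (wubavar, kegtozuvul), so the final letter is not what conditions the rule; the last vowel is.
"wofvas" has last vowel 'a'. The stems whose last vowel is 'a' (gowzad → gowzadar, wubav → wubavar, vonzuvaz → vonzuvazar) add -ar.
The other pattern: stems whose last vowel is 'o' or 'u' add -ul.
So wofvas → wofvasar.

wofvasar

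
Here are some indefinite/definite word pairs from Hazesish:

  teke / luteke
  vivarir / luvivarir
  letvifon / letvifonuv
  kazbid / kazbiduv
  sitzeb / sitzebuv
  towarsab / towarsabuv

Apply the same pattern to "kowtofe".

vivarir and kazbid both have last vowel 'i' yet inflect differently (luvivarir, kazbiduv), so the last vowel is not what conditions the rule; the final letter is.
"kowtofe" ends in -e. The one such stem in the data (teke → luteke) adds the prefix lu-, so the same rule applies.
So kowtofe → lukowtofe.

lukowtofe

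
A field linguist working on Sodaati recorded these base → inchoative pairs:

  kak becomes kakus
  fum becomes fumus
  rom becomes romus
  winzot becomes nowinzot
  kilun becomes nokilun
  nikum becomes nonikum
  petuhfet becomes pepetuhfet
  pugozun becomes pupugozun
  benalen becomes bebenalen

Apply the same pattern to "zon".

zonus

fum and nikum both end in -m yet inflect differently (fumus, nonikum), so the final letter is not what conditions the rule; the number of vowels is.
"zon" has 1 vowel. The stems with 1 vowel (kak → kakus, fum → fumus, rom → romus) add -us.
The other patterns: stems with 2 vowels add the prefix no-; stems with 3 vowels repeat the first consonant+vowel as a prefix.
So zon → zonus.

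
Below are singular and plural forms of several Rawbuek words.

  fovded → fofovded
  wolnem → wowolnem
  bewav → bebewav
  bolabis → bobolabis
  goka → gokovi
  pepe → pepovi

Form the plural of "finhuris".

fifinhuris

"finhuris" ends in a consonant. The stems ending in a consonant (fovded → fofovded, wolnem → wowolnem, bewav → bebewav) repeat the first consonant+vowel as a prefix.
The other pattern: stems ending in a vowel drop the final letter and add -ovi.
So finhuris → fifinhuris.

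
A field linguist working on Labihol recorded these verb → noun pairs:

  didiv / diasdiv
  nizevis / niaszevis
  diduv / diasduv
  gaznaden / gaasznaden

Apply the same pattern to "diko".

diasko

Every pair shown (didiv → diasdiv, nizevis → niaszevis, diduv → diasduv, …) follows the same rule: insert -as- after the first vowel.
So diko → diasko.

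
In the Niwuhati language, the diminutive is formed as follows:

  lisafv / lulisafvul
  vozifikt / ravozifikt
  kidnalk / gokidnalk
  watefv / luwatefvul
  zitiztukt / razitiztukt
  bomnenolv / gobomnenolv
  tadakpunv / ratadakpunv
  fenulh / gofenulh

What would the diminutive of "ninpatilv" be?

"ninpatilv" has second-to-last letter 'l'. The stems whose second-to-last letter is 'l' (kidnalk → gokidnalk, fenulh → gofenulh, bomnenolv → gobomnenolv) add the prefix go-.
So ninpatilv → goninpatilv.

goninpatilv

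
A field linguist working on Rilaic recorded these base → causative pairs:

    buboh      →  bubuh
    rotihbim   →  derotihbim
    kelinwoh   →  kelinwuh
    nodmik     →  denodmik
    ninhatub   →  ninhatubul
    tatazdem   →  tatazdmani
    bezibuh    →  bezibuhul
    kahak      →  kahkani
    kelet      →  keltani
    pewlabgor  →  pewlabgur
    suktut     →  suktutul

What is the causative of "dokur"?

"dokur" has last vowel 'u'. The stems whose last vowel is 'u' (ninhatub → ninhatubul, suktut → suktutul, bezibuh → bezibuhul) add -ul.
The other patterns: stems whose last vowel is 'i' add the prefix de-; stems whose last vowel is 'o' change the last vowel to 'u'; stems whose last vowel is 'a' or 'e' delete the last vowel and add -ani.
So dokur → dokurul.

dokurul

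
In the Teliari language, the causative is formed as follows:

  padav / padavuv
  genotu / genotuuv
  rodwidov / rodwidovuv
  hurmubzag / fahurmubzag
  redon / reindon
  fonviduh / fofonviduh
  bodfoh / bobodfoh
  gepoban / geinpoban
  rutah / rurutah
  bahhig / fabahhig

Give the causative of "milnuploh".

mimilnuploh

"milnuploh" ends in -h. The stems ending in -h (bodfoh → bobodfoh, rutah → rurutah, fonviduh → fofonviduh) repeat the first consonant+vowel as a prefix.
So milnuploh → mimilnuploh.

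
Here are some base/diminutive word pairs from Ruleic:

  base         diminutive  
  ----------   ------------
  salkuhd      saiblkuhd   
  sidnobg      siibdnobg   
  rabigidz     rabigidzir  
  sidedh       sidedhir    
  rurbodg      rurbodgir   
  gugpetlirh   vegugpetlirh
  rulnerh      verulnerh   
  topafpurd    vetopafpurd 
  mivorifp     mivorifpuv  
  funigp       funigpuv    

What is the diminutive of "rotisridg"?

rotisridgir

"rotisridg" has second-to-last letter 'd'. The stems whose second-to-last letter is 'd' (rabigidz → rabigidzir, sidedh → sidedhir, rurbodg → rurbodgir) add -ir.
The other patterns: stems whose second-to-last letter is 'b' or 'h' insert -ib- after the first vowel; stems whose second-to-last letter is 'r' add the prefix ve-; stems whose second-to-last letter is 'f' or 'g' add -uv.
So rotisridg → rotisridgir.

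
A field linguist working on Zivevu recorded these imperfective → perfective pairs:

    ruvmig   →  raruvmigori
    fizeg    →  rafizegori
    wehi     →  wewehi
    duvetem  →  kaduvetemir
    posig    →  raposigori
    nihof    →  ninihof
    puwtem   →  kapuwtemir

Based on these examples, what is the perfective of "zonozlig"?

fizeg and puwtem both have last vowel 'e' yet inflect differently (rafizegori, kapuwtemir), so the last vowel is not what conditions the rule; the final letter is.
"zonozlig" ends in -g. The stems ending in -g (fizeg → rafizegori, ruvmig → raruvmigori, posig → raposigori) add ra- … -ori around the stem.
So zonozlig → razonozligori.

razonozligori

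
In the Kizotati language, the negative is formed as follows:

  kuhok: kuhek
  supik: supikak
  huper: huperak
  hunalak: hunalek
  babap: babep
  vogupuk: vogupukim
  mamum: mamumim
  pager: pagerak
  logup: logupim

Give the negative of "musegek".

vogupuk and supik both end in -k yet inflect differently (vogupukim, supikak), so the final letter is not what conditions the rule; the last vowel is.
"musegek" has last vowel 'e'. The stems whose last vowel is 'e' (pager → pagerak, huper → huperak) add -ak.
The other patterns: stems whose last vowel is 'u' add -im; stems whose last vowel is 'a' or 'o' change the last vowel to 'e'.
So musegek → musegekak.

musegekak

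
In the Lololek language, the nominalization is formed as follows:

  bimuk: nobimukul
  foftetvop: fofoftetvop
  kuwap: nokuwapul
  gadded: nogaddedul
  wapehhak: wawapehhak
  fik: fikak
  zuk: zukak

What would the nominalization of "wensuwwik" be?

fik and bimuk both end in -k yet inflect differently (fikak, nobimukul), so the final letter is not what conditions the rule; the number of vowels is.
"wensuwwik" has 3 vowels. The stems with 3 vowels (foftetvop → fofoftetvop, wapehhak → wawapehhak) repeat the first consonant+vowel as a prefix.
So wensuwwik → wewensuwwik.

wewensuwwik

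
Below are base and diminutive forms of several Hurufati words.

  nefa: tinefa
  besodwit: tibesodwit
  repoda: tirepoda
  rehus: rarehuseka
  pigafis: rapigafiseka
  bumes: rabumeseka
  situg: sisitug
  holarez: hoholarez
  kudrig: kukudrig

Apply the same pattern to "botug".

bobotug

besodwit and pigafis both have last vowel 'i' yet inflect differently (tibesodwit, rapigafiseka), so the last vowel is not what conditions the rule; the final letter is.
"botug" ends in -g. The stems ending in -g (situg → sisitug, kudrig → kukudrig) repeat the first consonant+vowel as a prefix.
The other patterns: stems ending in -a or -t add the prefix ti-; stems ending in -s add ra- … -eka around the stem.
So botug → bobotug.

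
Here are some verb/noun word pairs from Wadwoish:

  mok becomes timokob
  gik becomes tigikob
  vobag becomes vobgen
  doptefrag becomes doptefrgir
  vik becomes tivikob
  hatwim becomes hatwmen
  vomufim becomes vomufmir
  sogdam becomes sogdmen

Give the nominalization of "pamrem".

pamrmen

"pamrem" has 2 vowels. The stems with 2 vowels (hatwim → hatwmen, sogdam → sogdmen, vobag → vobgen) delete the last vowel and add -en.
The other patterns: stems with 1 vowel add ti- … -ob around the stem; stems with 3 vowels delete the last vowel and add -ir.
So pamrem → pamrmen.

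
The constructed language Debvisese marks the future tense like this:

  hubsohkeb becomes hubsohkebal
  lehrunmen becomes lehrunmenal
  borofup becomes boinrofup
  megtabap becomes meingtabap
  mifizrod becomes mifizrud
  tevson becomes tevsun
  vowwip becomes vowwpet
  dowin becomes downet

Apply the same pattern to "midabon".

midabun

lehrunmen and tevson both end in -n yet inflect differently (lehrunmenal, tevsun), so the final letter is not what conditions the rule; the last vowel is.
"midabon" has last vowel 'o'. The stems whose last vowel is 'o' (mifizrod → mifizrud, tevson → tevsun) change the last vowel to 'u'.
So midabon → midabun.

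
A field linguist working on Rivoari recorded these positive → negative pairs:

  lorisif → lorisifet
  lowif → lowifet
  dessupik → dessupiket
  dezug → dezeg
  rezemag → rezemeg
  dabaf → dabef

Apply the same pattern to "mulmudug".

mulmudeg

lorisif and dabaf both end in -f yet inflect differently (lorisifet, dabef), so the final letter is not what conditions the rule; the last vowel is.
"mulmudug" has last vowel 'u'. The one such stem in the data (dezug → dezeg) changes the last vowel to 'e' (as do rezemag, dabaf), so the same rule applies.
So mulmudug → mulmudeg.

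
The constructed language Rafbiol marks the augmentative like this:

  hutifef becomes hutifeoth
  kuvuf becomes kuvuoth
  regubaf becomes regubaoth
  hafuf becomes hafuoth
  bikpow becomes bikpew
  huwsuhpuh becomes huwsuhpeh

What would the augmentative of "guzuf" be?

guzuoth

"guzuf" ends in -f. The stems ending in -f (hutifef → hutifeoth, kuvuf → kuvuoth, regubaf → regubaoth) drop the final letter and add -oth.
So guzuf → guzuoth.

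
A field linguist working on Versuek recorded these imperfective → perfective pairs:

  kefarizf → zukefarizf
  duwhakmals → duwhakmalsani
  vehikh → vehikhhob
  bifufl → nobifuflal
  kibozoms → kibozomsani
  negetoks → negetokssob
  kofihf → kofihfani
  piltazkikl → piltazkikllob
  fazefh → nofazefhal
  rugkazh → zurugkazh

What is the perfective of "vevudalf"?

vevudalfani

vehikh and rugkazh both end in -h yet inflect differently (vehikhhob, zurugkazh), so the final letter is not what conditions the rule; the second-to-last letter is.
"vevudalf" has second-to-last letter 'l'. The one such stem in the data (duwhakmals → duwhakmalsani) adds -ani, so the same rule applies.
The other patterns: stems whose second-to-last letter is 'k' double the final consonant and add -ob; stems whose second-to-last letter is 'z' add the prefix zu-; stems whose second-to-last letter is 'f' add no- … -al around the stem.
So vevudalf → vevudalfani.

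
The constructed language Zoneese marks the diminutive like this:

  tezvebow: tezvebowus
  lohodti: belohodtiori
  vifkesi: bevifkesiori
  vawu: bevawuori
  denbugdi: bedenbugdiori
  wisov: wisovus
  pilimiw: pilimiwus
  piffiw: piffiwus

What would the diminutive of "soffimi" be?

besoffimiori

denbugdi and piffiw both have last vowel 'i' yet inflect differently (bedenbugdiori, piffiwus), so the last vowel is not what conditions the rule; the final letter is.
"soffimi" ends in -i. The stems ending in -i (denbugdi → bedenbugdiori, lohodti → belohodtiori, vifkesi → bevifkesiori) add be- … -ori around the stem.
So soffimi → besoffimiori.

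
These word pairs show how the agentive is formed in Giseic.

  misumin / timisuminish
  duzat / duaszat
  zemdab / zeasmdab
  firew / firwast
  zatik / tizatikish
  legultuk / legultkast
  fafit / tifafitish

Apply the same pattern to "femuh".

femhast

fafit and duzat both end in -t yet inflect differently (tifafitish, duaszat), so the final letter is not what conditions the rule; the last vowel is.
"femuh" has last vowel 'u'. The one such stem in the data (legultuk → legultkast) deletes the last vowel and adds -ast (as does firew), so the same rule applies.
The other patterns: stems whose last vowel is 'i' add ti- … -ish around the stem; stems whose last vowel is 'a' insert -as- after the first vowel.
So femuh → femhast.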